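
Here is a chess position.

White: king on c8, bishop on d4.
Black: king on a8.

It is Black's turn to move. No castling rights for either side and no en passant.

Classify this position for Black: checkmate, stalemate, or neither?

Black to move; black king on a8.
In check: no.
King squares — a7: attacked by Bd4; b7: attacked by Kc8; b8: attacked by Kc8.
Legal moves for Black: none.
Not in check and no legal moves → stalemate.

stalemate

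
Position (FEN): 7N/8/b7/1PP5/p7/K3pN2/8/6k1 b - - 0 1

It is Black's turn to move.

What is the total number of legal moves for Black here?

Black to move; king on g1.
In check: yes, from the white knight on f3.
Legal moves: Kg2, Kf2, Kh1, Kf1.
Count: 4.

4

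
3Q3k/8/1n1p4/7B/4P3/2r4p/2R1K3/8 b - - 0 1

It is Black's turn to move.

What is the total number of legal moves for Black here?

Black to move; king on h8.
In check: yes, from the white queen on d8.
Legal moves: Kh7, Kg7.
Count: 2.

2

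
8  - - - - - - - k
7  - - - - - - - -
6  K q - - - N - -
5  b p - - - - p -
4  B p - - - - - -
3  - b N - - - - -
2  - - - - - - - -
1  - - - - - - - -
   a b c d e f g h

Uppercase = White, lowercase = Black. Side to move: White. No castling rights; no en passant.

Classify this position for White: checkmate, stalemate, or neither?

checkmate

White to move; white king on a6.
In check: yes, from the black queen on b6.
King squares — a5: attacked by Qb6; b5: attacked by Qb6; b6: attacked by Ba5; a7: attacked by Qb6; b7: attacked by Qb6.
Legal moves for White: none.
In check with no legal moves → checkmate.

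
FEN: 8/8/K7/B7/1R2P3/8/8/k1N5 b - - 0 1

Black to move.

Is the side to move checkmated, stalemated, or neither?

Black to move; black king on a1.
In check: no.
King squares — b1: attacked by Rb4; a2: attacked by Nc1; b2: attacked by Rb4.
Legal moves for Black: none.
Not in check and no legal moves → stalemate.

stalemate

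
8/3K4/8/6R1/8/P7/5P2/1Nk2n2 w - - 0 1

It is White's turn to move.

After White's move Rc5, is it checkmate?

no

After Rc5: black king on c1; in check: yes, from the white rook on c5.
Black has 3 legal replies: Kb2, Kd1, Kxb1.
In check but a legal move exists → not checkmate.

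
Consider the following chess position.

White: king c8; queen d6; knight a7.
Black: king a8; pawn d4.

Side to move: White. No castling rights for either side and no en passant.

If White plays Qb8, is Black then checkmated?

After Qb8: black king on a8; in check: yes, from the white queen on b8.
King squares — a7: attacked by Qb8; b7: attacked by Qb8; b8: attacked by Kc8.
Black has no legal moves → checkmate.

yes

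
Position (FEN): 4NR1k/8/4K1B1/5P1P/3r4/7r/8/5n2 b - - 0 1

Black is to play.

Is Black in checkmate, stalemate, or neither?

checkmate

Black to move; black king on h8.
In check: yes, from the white rook on f8.
King squares — g7: attacked by Ne8; h7: attacked by Bg6; g8: attacked by Rf8.
Legal moves for Black: none.
In check with no legal moves → checkmate.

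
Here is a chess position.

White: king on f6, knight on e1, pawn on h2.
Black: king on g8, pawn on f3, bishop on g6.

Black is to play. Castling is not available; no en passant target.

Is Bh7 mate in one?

After Bh7: white king on f6; in check: no.
White is not in check, so this cannot be checkmate.

no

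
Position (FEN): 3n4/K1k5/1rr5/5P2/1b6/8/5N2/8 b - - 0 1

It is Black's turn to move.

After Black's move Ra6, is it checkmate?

After Ra6: white king on a7; in check: yes, from the black rook on a6.
King squares — a6: attacked by Rc6; b6: attacked by Ra6; b7: attacked by Kc7; a8: attacked by Ra6; b8: attacked by Kc7.
White has no legal moves → checkmate.

yes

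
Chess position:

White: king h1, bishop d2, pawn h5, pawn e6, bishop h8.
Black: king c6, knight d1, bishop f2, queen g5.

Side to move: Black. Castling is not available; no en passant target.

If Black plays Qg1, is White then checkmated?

yes

After Qg1: white king on h1; in check: yes, from the black queen on g1.
King squares — g1: attacked by Bf2; g2: attacked by Qg1; h2: attacked by Qg1.
White has no legal moves → checkmate.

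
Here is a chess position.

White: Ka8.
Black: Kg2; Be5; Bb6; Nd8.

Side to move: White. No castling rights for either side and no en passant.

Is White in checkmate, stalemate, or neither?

stalemate

White to move; white king on a8.
In check: no.
King squares — a7: attacked by Bb6; b7: attacked by Nd8; b8: attacked by Be5.
Legal moves for White: none.
Not in check and no legal moves → stalemate.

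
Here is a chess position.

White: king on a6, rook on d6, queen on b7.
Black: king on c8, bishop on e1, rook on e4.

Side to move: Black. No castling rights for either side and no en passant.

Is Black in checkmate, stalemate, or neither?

checkmate

Black to move; black king on c8.
In check: yes, from the white queen on b7.
King squares — b7: attacked by Ka6; c7: attacked by Qb7; d7: attacked by Rd6; b8: attacked by Qb7; d8: attacked by Rd6.
Legal moves for Black: none.
In check with no legal moves → checkmate.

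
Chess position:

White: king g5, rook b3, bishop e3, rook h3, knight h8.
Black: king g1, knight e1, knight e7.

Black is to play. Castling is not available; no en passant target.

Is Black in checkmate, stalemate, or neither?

neither

Black to move; black king on g1.
In check: yes, from the white bishop on e3.
King squares — f1: available; h1: attacked by Rh3; f2: attacked by Be3; g2: available; h2: attacked by Rh3.
Legal moves for Black: Kg2, Kf1.
Black is in check but has 2 legal moves → neither.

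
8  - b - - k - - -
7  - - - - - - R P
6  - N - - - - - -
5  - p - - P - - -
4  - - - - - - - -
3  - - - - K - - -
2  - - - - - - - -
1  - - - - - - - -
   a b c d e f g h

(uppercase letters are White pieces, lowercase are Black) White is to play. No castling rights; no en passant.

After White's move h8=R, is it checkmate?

yes

After h8=R: black king on e8; in check: yes, from the white rook on h8.
King squares — d7: attacked by Nb6; e7: attacked by Rg7; f7: attacked by Rg7; d8: attacked by Rh8; f8: attacked by Rh8.
Black has no legal moves → checkmate.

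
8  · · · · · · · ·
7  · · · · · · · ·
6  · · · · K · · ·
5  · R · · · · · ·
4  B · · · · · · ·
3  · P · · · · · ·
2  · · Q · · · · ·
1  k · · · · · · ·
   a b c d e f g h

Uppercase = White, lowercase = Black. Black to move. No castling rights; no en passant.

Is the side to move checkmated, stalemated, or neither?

stalemate

Black to move; black king on a1.
In check: no.
King squares — b1: attacked by Qc2; a2: attacked by Qc2; b2: attacked by Qc2.
Legal moves for Black: none.
Not in check and no legal moves → stalemate.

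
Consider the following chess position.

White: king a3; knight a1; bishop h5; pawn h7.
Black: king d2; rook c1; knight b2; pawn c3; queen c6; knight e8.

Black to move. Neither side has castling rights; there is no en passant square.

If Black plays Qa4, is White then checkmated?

After Qa4: white king on a3; in check: yes, from the black queen on a4.
King squares — a2: attacked by Qa4; b2: attacked by Pc3; b3: attacked by Qa4; a4: attacked by Nb2; b4: attacked by Qa4.
White has no legal moves → checkmate.

yes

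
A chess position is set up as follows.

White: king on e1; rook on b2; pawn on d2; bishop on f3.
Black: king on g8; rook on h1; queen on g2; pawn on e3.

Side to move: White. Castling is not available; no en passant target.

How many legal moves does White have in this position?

0

White to move; king on e1.
In check: yes, from the black rook on h1.
Legal moves: none.
Count: 0.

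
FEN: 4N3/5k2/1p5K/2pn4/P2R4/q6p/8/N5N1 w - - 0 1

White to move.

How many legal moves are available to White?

23

White to move; king on h6.
In check: no.
Legal moves: Ng7, Nc7, Nf6, Nd6+, Kh7, Kh5, Kg5, Rxd5, Rh4, Rg4, Rf4+, Re4, Rc4, Rb4, Rd3, Rd2, Rd1, Nxh3, Nf3, Ne2, Nb3, Nc2, a5.
Count: 23.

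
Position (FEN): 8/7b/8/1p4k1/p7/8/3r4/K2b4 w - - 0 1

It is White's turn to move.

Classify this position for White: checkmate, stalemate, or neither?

stalemate

White to move; white king on a1.
In check: no.
King squares — b1: attacked by Bh7; a2: attacked by Rd2; b2: attacked by Rd2.
Legal moves for White: none.
Not in check and no legal moves → stalemate.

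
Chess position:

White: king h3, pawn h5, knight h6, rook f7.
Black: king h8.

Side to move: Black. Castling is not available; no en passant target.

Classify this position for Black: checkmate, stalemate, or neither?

Black to move; black king on h8.
In check: no.
King squares — g7: attacked by Rf7; h7: attacked by Rf7; g8: attacked by Nh6.
Legal moves for Black: none.
Not in check and no legal moves → stalemate.

stalemate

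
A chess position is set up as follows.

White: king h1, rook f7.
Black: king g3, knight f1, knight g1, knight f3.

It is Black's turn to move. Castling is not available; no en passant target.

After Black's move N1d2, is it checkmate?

After N1d2: white king on h1; in check: no.
White is not in check, so this cannot be checkmate.

no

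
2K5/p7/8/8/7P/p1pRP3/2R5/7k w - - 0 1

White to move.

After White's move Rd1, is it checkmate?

After Rd1: black king on h1; in check: yes, from the white rook on d1.
King squares — g1: attacked by Rd1; g2: attacked by Rc2; h2: attacked by Rc2.
Black has no legal moves → checkmate.

yes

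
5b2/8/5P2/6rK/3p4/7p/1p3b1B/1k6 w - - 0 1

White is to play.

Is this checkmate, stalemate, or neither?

White to move; white king on h5.
In check: yes, from the black rook on g5.
King squares — g4: attacked by Rg5; h4: attacked by Bf2; g5: available; g6: attacked by Rg5; h6: attacked by Bf8.
Legal moves for White: Kxg5.
White is in check but has 1 legal move → neither.

neither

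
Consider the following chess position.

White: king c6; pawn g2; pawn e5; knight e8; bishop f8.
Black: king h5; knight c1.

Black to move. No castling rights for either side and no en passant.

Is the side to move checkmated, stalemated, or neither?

neither

Black to move; black king on h5.
In check: no.
Legal moves for Black: Kg6, Kg5, Kh4, Kg4, Nd3, Nb3, Ne2, Na2.
Black has 8 legal moves and is not in check → neither.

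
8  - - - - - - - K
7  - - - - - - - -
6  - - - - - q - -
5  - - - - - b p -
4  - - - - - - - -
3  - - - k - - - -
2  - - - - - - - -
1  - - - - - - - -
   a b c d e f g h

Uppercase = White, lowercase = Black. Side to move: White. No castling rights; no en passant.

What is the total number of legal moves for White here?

White to move; king on h8.
In check: yes, from the black queen on f6.
Legal moves: Kg8.
Count: 1.

1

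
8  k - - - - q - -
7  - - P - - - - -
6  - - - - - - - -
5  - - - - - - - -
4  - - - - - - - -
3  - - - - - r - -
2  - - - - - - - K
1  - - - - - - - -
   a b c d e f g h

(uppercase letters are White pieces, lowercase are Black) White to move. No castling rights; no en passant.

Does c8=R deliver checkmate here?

no

After c8=R: black king on a8; in check: yes, from the white rook on c8.
Black has 3 legal replies: Kb7, Ka7, Qxc8.
In check but a legal move exists → not checkmate.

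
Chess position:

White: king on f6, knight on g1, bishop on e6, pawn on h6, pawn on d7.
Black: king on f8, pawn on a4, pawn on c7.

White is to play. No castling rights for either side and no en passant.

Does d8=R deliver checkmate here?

After d8=R: black king on f8; in check: yes, from the white rook on d8.
King squares — e7: attacked by Kf6; f7: attacked by Be6; g7: attacked by Kf6; e8: attacked by Rd8; g8: attacked by Be6.
Black has no legal moves → checkmate.

yes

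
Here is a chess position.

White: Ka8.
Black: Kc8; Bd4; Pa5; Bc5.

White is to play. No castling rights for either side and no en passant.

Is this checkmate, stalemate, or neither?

stalemate

White to move; white king on a8.
In check: no.
King squares — a7: attacked by Bc5; b7: attacked by Kc8; b8: attacked by Kc8.
Legal moves for White: none.
Not in check and no legal moves → stalemate.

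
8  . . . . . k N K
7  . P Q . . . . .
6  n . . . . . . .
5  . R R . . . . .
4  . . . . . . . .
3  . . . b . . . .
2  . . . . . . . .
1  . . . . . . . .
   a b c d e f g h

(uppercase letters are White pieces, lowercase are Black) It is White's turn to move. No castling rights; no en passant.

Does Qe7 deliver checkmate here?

yes

After Qe7: black king on f8; in check: yes, from the white queen on e7.
King squares — e7: attacked by Ng8; f7: attacked by Qe7; g7: attacked by Qe7; e8: attacked by Qe7; g8: attacked by Kh8.
Black has no legal moves → checkmate.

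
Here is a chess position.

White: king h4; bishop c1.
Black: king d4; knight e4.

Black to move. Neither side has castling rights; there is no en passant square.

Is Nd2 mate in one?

After Nd2: white king on h4; in check: no.
White is not in check, so this cannot be checkmate.

no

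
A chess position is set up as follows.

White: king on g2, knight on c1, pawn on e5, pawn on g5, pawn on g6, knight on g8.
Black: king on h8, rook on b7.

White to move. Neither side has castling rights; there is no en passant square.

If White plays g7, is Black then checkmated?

no

After g7: black king on h8; in check: yes, from the white pawn on g7.
Black has 4 legal replies: Kxg8, Kh7, Kxg7, Rxg7.
In check but a legal move exists → not checkmate.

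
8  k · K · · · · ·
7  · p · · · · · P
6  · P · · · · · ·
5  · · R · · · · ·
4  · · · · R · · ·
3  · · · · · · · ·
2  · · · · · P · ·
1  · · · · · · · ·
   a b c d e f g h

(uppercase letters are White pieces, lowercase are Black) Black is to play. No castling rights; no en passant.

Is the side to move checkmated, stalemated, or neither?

Black to move; black king on a8.
In check: no.
King squares — a7: attacked by Pb6; b7: own pawn; b8: attacked by Kc8.
Legal moves for Black: none.
Not in check and no legal moves → stalemate.

stalemate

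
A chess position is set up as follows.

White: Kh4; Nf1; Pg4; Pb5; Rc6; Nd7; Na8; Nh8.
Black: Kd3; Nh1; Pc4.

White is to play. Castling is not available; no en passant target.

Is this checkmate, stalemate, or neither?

neither

White to move; white king on h4.
In check: no.
Legal moves for White include: Nf7, Ng6, Nc7, Nab6, Nf8, Nb8, Nf6, Ndb6, Ne5+, Nc5+, Rc8, Rc7, Rh6, Rg6, Rf6, Re6, Rd6+, Rb6, ... (list truncated; more exist).
White has legal moves and is not in check → neither.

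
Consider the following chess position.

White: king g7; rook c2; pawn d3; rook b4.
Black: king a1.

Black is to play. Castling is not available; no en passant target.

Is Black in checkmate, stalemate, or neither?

stalemate

Black to move; black king on a1.
In check: no.
King squares — b1: attacked by Rb4; a2: attacked by Rc2; b2: attacked by Rc2.
Legal moves for Black: none.
Not in check and no legal moves → stalemate.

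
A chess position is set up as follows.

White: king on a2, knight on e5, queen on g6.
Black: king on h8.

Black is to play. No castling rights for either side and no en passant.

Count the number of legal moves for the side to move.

0

Black to move; king on h8.
In check: no.
Legal moves: none.
Count: 0.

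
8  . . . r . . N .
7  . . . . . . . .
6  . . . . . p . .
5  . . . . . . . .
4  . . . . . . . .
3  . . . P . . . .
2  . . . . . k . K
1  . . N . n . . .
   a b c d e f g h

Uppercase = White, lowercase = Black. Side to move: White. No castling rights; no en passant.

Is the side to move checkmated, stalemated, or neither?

White to move; white king on h2.
In check: no.
Legal moves for White: Ne7, Nh6, Nxf6, Kh3, Kh1, Nb3, Ne2, Na2, d4.
White has 9 legal moves and is not in check → neither.

neither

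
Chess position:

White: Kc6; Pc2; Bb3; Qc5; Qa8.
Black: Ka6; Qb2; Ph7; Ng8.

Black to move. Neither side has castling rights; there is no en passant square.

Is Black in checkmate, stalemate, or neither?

checkmate

Black to move; black king on a6.
In check: yes, from the white queen on a8.
King squares — a5: attacked by Qc5; b5: attacked by Qc5; b6: attacked by Qc5; a7: attacked by Qc5; b7: attacked by Kc6.
Legal moves for Black: none.
In check with no legal moves → checkmate.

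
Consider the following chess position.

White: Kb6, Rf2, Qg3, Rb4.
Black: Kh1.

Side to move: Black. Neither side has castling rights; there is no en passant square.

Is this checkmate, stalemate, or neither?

Black to move; black king on h1.
In check: no.
King squares — g1: attacked by Qg3; g2: attacked by Rf2; h2: attacked by Rf2.
Legal moves for Black: none.
Not in check and no legal moves → stalemate.

stalemate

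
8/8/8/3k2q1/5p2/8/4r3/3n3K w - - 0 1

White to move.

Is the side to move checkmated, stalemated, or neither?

White to move; white king on h1.
In check: no.
King squares — g1: attacked by Qg5; g2: attacked by Re2; h2: attacked by Re2.
Legal moves for White: none.
Not in check and no legal moves → stalemate.

stalemate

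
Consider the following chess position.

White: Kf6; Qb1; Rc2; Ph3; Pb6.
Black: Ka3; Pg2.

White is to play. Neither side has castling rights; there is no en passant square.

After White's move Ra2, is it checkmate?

After Ra2: black king on a3; in check: yes, from the white rook on a2.
King squares — a2: attacked by Qb1; b2: attacked by Qb1; b3: attacked by Qb1; a4: attacked by Ra2; b4: attacked by Qb1.
Black has no legal moves → checkmate.

yes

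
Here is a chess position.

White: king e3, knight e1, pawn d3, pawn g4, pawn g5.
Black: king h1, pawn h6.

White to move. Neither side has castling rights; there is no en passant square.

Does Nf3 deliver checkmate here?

no

After Nf3: black king on h1; in check: no.
Black is not in check, so this cannot be checkmate.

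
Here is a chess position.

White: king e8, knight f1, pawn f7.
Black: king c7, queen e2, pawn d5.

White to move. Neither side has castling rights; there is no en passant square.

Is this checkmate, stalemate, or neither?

White to move; white king on e8.
In check: yes, from the black queen on e2.
King squares — d7: attacked by Kc7; e7: attacked by Qe2; f7: own pawn; d8: attacked by Kc7; f8: available.
Legal moves for White: Kf8, Ne3.
White is in check but has 2 legal moves → neither.

neither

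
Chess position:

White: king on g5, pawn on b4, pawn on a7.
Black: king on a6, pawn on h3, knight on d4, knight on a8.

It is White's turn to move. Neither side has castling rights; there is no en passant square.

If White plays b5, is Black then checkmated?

After b5: black king on a6; in check: yes, from the white pawn on b5.
Black has 6 legal replies: Kb7, Kxa7, Kb6, Kxb5, Ka5, Nxb5.
In check but a legal move exists → not checkmate.

no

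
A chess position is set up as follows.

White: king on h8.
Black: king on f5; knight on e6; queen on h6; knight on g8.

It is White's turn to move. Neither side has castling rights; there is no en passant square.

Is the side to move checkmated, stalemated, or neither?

White to move; white king on h8.
In check: yes, from the black queen on h6.
King squares — g7: attacked by Ne6; h7: attacked by Qh6; g8: available.
Legal moves for White: Kxg8.
White is in check but has 1 legal move → neither.

neither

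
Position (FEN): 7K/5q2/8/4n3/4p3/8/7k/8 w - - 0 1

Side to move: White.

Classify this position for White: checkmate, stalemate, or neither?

stalemate

White to move; white king on h8.
In check: no.
King squares — g7: attacked by Qf7; h7: attacked by Qf7; g8: attacked by Qf7.
Legal moves for White: none.
Not in check and no legal moves → stalemate.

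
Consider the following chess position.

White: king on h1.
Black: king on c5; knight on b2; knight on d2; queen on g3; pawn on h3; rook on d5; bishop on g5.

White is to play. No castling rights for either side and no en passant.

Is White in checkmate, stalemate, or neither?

stalemate

White to move; white king on h1.
In check: no.
King squares — g1: attacked by Qg3; g2: attacked by Qg3; h2: attacked by Qg3.
Legal moves for White: none.
Not in check and no legal moves → stalemate.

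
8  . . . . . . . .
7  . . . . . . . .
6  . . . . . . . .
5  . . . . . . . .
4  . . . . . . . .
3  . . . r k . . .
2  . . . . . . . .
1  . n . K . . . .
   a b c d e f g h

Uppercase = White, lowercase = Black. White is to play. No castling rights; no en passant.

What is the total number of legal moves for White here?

White to move; king on d1.
In check: yes, from the black rook on d3.
Legal moves: Kc2, Ke1, Kc1.
Count: 3.

3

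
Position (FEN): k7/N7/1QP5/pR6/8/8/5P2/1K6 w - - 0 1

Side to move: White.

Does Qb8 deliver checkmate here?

After Qb8: black king on a8; in check: yes, from the white queen on b8.
King squares — a7: attacked by Qb8; b7: attacked by Rb5; b8: attacked by Rb5.
Black has no legal moves → checkmate.

yes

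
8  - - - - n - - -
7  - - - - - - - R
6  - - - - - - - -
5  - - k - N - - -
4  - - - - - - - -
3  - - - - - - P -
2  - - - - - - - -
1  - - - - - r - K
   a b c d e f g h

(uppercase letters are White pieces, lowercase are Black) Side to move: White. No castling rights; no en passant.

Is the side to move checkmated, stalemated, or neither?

neither

White to move; white king on h1.
In check: yes, from the black rook on f1.
King squares — g1: attacked by Rf1; g2: available; h2: available.
Legal moves for White: Kh2, Kg2.
White is in check but has 2 legal moves → neither.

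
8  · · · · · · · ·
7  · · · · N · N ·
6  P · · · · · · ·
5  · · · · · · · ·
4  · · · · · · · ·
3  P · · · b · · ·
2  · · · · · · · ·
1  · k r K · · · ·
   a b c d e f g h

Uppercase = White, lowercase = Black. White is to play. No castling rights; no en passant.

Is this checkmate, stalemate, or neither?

neither

White to move; white king on d1.
In check: yes, from the black rook on c1.
King squares — c1: attacked by Kb1; e1: attacked by Rc1; c2: attacked by Kb1; d2: attacked by Be3; e2: available.
Legal moves for White: Ke2.
White is in check but has 1 legal move → neither.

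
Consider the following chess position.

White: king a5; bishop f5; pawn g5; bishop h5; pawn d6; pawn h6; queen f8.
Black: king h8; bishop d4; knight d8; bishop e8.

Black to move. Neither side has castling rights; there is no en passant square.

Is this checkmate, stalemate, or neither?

Black to move; black king on h8.
In check: yes, from the white queen on f8.
King squares — g7: attacked by Ph6; h7: attacked by Bf5; g8: attacked by Qf8.
Legal moves for Black: none.
In check with no legal moves → checkmate.

checkmate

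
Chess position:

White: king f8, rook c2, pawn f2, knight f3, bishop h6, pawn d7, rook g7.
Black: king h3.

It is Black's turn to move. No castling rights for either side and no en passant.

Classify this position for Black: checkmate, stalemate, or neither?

Black to move; black king on h3.
In check: no.
King squares — g2: attacked by Rg7; h2: attacked by Nf3; g3: attacked by Pf2; g4: attacked by Rg7; h4: attacked by Nf3.
Legal moves for Black: none.
Not in check and no legal moves → stalemate.

stalemate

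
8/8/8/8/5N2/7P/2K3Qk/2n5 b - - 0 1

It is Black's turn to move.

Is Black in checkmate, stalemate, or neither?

Black to move; black king on h2.
In check: yes, from the white queen on g2.
King squares — g1: attacked by Qg2; h1: attacked by Qg2; g2: attacked by Nf4; g3: attacked by Qg2; h3: attacked by Qg2.
Legal moves for Black: none.
In check with no legal moves → checkmate.

checkmate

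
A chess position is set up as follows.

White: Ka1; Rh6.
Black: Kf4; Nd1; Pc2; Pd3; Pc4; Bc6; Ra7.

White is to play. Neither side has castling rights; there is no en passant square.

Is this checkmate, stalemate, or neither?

White to move; white king on a1.
In check: yes, from the black rook on a7.
King squares — b1: attacked by Pc2; a2: attacked by Ra7; b2: attacked by Nd1.
Legal moves for White: none.
In check with no legal moves → checkmate.

checkmate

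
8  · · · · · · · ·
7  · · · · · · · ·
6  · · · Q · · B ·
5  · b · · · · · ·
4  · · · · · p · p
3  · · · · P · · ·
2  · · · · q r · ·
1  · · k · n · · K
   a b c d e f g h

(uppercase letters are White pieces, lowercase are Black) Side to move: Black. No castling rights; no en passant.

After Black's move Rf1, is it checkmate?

After Rf1: white king on h1; in check: yes, from the black rook on f1.
King squares — g1: attacked by Rf1; g2: attacked by Ne1; h2: attacked by Qe2.
White has no legal moves → checkmate.

yes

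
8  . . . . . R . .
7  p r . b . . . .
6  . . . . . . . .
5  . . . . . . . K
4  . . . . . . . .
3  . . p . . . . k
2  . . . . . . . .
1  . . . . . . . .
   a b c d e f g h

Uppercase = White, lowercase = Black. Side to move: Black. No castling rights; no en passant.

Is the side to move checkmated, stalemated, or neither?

Black to move; black king on h3.
In check: no.
Legal moves for Black include: Be8+, Bc8, Be6, Bc6, Bf5, Bb5, Bg4+, Ba4, Rb8, Rc7, Rb6, Rb5+, Rb4, Rb3, Rb2, Rb1, Kg3, Kh2, ... (list truncated; more exist).
Black has legal moves and is not in check → neither.

neither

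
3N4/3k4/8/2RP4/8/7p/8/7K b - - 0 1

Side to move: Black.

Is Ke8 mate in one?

no

After Ke8: white king on h1; in check: no.
White is not in check, so this cannot be checkmate.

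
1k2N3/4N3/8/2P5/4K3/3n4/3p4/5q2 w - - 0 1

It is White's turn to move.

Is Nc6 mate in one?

After Nc6: black king on b8; in check: yes, from the white knight on c6.
Black has 3 legal replies: Kc8, Ka8, Kb7.
In check but a legal move exists → not checkmate.

no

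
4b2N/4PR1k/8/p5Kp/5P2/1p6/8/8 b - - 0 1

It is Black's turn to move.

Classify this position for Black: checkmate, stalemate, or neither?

Black to move; black king on h7.
In check: yes, from the white rook on f7.
Legal moves for Black: Kxh8, Kg8, Bxf7.
Black is in check but has 3 legal moves → neither.

neither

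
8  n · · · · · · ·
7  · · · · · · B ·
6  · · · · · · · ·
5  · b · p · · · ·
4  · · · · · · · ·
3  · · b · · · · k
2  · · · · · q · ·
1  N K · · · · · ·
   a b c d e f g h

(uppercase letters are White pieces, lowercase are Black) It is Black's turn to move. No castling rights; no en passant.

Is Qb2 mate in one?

After Qb2: white king on b1; in check: yes, from the black queen on b2.
King squares — a1: own knight; c1: attacked by Qb2; a2: attacked by Qb2; b2: attacked by Bc3; c2: attacked by Qb2.
White has no legal moves → checkmate.

yes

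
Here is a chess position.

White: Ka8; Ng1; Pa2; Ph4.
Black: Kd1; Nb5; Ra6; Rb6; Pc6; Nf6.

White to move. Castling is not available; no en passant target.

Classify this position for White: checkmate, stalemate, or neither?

White to move; white king on a8.
In check: yes, from the black rook on a6.
King squares — a7: attacked by Nb5; b7: attacked by Rb6; b8: attacked by Rb6.
Legal moves for White: none.
In check with no legal moves → checkmate.

checkmate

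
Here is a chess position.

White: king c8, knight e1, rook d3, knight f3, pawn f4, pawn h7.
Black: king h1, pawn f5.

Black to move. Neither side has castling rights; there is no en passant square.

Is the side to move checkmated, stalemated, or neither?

stalemate

Black to move; black king on h1.
In check: no.
King squares — g1: attacked by Nf3; g2: attacked by Ne1; h2: attacked by Nf3.
Legal moves for Black: none.
Not in check and no legal moves → stalemate.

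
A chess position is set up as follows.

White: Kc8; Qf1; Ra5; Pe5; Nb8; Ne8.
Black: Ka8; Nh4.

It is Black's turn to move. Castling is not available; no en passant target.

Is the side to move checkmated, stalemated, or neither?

checkmate

Black to move; black king on a8.
In check: yes, from the white rook on a5.
King squares — a7: attacked by Ra5; b7: attacked by Kc8; b8: attacked by Kc8.
Legal moves for Black: none.
In check with no legal moves → checkmate.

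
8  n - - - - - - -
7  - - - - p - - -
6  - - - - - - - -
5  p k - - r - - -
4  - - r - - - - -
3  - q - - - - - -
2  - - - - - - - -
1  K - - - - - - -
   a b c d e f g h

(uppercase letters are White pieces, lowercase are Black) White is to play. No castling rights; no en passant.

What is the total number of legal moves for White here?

0

White to move; king on a1.
In check: no.
Legal moves: none.
Count: 0.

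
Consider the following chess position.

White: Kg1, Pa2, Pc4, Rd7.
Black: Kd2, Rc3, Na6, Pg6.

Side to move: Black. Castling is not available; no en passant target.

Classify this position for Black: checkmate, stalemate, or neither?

neither

Black to move; black king on d2.
In check: yes, from the white rook on d7.
Legal moves for Black: Ke3, Ke2, Kc2, Ke1, Kc1, Rd3.
Black is in check but has 6 legal moves → neither.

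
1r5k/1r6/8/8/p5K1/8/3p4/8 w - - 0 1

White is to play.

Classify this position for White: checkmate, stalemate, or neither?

neither

White to move; white king on g4.
In check: no.
Legal moves for White: Kh5, Kg5, Kf5, Kh4, Kf4, Kh3, Kg3, Kf3.
White has 8 legal moves and is not in check → neither.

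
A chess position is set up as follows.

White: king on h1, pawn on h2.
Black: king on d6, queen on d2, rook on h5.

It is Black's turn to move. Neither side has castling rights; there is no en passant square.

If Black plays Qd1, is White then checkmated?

no

After Qd1: white king on h1; in check: yes, from the black queen on d1.
White has 1 legal reply: Kg2.
In check but a legal move exists → not checkmate.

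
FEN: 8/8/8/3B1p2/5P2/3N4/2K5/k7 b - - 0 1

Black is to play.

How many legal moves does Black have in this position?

0

Black to move; king on a1.
In check: no.
Legal moves: none.
Count: 0.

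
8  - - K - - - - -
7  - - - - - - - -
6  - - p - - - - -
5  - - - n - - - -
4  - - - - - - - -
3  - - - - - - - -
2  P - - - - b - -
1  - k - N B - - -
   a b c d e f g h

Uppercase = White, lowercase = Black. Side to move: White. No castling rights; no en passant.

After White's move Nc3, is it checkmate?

no

After Nc3: black king on b1; in check: yes, from the white knight on c3.
Black has 5 legal replies: Kc2, Kb2, Kc1, Ka1, Nxc3.
In check but a legal move exists → not checkmate.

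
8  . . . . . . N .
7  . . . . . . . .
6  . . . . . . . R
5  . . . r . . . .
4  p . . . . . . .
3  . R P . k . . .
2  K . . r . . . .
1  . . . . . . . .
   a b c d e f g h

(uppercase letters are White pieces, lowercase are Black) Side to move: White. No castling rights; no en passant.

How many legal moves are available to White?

White to move; king on a2.
In check: yes, from the black rook on d2.
Legal moves: Ka3, Kb1, Ka1, Rb2.
Count: 4.

4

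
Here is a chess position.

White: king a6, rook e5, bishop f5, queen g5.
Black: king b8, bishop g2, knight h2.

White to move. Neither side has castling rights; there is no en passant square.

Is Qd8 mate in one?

After Qd8: black king on b8; in check: yes, from the white queen on d8.
King squares — a7: attacked by Ka6; b7: attacked by Ka6; c7: attacked by Qd8; a8: attacked by Qd8; c8: attacked by Bf5.
Black has no legal moves → checkmate.

yes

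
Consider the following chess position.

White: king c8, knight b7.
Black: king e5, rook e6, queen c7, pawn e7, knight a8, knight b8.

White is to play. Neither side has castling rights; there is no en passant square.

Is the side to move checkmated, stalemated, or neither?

White to move; white king on c8.
In check: yes, from the black queen on c7.
King squares — b7: own knight; c7: attacked by Na8; d7: attacked by Qc7; b8: attacked by Qc7; d8: attacked by Qc7.
Legal moves for White: none.
In check with no legal moves → checkmate.

checkmate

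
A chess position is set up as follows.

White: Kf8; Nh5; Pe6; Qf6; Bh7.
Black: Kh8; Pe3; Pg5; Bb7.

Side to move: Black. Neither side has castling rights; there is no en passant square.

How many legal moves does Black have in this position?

Black to move; king on h8.
In check: yes, from the white queen on f6.
Legal moves: Kxh7.
Count: 1.

1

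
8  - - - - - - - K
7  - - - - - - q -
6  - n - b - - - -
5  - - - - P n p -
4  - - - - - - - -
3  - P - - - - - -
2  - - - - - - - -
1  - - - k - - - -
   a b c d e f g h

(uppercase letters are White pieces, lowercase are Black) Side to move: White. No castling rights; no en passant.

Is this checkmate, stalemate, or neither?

checkmate

White to move; white king on h8.
In check: yes, from the black queen on g7.
King squares — g7: attacked by Nf5; h7: attacked by Qg7; g8: attacked by Qg7.
Legal moves for White: none.
In check with no legal moves → checkmate.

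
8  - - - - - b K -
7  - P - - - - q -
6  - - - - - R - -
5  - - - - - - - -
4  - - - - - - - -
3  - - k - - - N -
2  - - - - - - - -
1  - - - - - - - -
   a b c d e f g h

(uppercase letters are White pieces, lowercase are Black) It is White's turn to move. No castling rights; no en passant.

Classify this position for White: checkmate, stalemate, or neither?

checkmate

White to move; white king on g8.
In check: yes, from the black queen on g7.
King squares — f7: attacked by Qg7; g7: attacked by Bf8; h7: attacked by Qg7; f8: attacked by Qg7; h8: attacked by Qg7.
Legal moves for White: none.
In check with no legal moves → checkmate.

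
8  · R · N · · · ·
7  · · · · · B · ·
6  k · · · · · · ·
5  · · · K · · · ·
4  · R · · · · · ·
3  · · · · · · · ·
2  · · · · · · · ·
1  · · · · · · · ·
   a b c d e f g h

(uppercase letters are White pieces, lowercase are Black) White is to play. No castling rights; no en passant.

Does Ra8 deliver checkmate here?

After Ra8: black king on a6; in check: yes, from the white rook on a8.
King squares — a5: attacked by Ra8; b5: attacked by Rb4; b6: attacked by Rb4; a7: attacked by Ra8; b7: attacked by Rb4.
Black has no legal moves → checkmate.

yes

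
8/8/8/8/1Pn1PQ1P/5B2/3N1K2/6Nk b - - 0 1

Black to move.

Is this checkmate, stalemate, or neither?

checkmate

Black to move; black king on h1.
In check: yes, from the white bishop on f3.
King squares — g1: attacked by Kf2; g2: attacked by Kf2; h2: attacked by Qf4.
Legal moves for Black: none.
In check with no legal moves → checkmate.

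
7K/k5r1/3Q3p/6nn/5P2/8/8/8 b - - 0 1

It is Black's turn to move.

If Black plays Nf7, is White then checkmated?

After Nf7: white king on h8; in check: yes, from the black knight on f7.
King squares — g7: attacked by Nh5; h7: attacked by Rg7; g8: attacked by Rg7.
White has no legal moves → checkmate.

yes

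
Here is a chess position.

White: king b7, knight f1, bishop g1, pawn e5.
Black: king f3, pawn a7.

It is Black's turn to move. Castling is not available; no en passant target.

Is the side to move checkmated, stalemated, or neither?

Black to move; black king on f3.
In check: no.
Legal moves for Black: Kg4, Kf4, Ke4, Kg2, Ke2, a6, a5.
Black has 7 legal moves and is not in check → neither.

neither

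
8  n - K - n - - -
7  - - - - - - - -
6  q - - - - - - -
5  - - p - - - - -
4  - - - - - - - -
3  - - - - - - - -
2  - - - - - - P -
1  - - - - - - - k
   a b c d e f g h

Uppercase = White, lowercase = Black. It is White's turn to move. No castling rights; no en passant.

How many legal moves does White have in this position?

White to move; king on c8.
In check: yes, from the black queen on a6.
Legal moves: Kd8, Kb8, Kd7.
Count: 3.

3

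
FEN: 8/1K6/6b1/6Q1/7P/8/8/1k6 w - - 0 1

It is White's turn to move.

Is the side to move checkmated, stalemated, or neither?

White to move; white king on b7.
In check: no.
Legal moves for White include: Kc8, Kb8, Ka8, Kc7, Ka7, Kc6, Kb6, Ka6, Qd8, Qe7, Qh6, Qxg6+, Qf6, Qh5, Qf5+, Qe5, Qd5, Qc5, ... (list truncated; more exist).
White has legal moves and is not in check → neither.

neither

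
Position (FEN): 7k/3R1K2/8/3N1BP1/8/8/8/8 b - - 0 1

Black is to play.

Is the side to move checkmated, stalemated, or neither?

stalemate

Black to move; black king on h8.
In check: no.
King squares — g7: attacked by Kf7; h7: attacked by Bf5; g8: attacked by Kf7.
Legal moves for Black: none.
Not in check and no legal moves → stalemate.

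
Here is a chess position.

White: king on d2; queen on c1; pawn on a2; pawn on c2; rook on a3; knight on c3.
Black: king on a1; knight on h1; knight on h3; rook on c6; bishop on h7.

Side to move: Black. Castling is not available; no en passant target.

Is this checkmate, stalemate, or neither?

Black to move; black king on a1.
In check: yes, from the white queen on c1.
King squares — b1: attacked by Qc1; a2: attacked by Ra3; b2: attacked by Qc1.
Legal moves for Black: none.
In check with no legal moves → checkmate.

checkmate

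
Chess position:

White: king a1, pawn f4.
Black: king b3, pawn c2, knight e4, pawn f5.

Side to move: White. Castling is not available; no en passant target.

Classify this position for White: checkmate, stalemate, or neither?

stalemate

White to move; white king on a1.
In check: no.
King squares — b1: attacked by Pc2; a2: attacked by Kb3; b2: attacked by Kb3.
Legal moves for White: none.
Not in check and no legal moves → stalemate.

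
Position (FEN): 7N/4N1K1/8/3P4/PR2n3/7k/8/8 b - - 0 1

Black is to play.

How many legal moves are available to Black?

13

Black to move; king on h3.
In check: no.
Legal moves: Nf6, Nd6, Ng5, Nc5, Ng3, Nc3, Nf2, Nd2, Kh4, Kg4, Kg3, Kh2, Kg2.
Count: 13.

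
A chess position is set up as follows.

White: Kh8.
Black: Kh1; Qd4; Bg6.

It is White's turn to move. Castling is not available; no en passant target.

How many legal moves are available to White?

White to move; king on h8.
In check: yes, from the black queen on d4.
Legal moves: Kg8.
Count: 1.

1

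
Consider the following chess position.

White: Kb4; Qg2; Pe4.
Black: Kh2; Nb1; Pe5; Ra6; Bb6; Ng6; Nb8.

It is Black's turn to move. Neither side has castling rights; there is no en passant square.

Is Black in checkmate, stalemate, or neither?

Black to move; black king on h2.
In check: yes, from the white queen on g2.
Legal moves for Black: Kxg2.
Black is in check but has 1 legal move → neither.

neither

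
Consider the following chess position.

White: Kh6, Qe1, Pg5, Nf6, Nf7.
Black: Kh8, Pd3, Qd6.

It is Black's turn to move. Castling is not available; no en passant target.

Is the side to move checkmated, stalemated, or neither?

checkmate

Black to move; black king on h8.
In check: yes, from the white knight on f7.
King squares — g7: attacked by Kh6; h7: attacked by Nf6; g8: attacked by Nf6.
Legal moves for Black: none.
In check with no legal moves → checkmate.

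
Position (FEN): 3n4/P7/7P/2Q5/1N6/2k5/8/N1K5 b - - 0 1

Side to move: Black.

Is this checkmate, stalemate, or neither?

checkmate

Black to move; black king on c3.
In check: yes, from the white queen on c5.
King squares — b2: attacked by Kc1; c2: attacked by Na1; d2: attacked by Kc1; b3: attacked by Na1; d3: attacked by Nb4; b4: attacked by Qc5; c4: attacked by Qc5; d4: attacked by Qc5.
Legal moves for Black: none.
In check with no legal moves → checkmate.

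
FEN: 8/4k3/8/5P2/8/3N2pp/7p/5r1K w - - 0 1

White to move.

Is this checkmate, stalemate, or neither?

checkmate

White to move; white king on h1.
In check: yes, from the black rook on f1.
King squares — g1: attacked by Rf1; g2: attacked by Ph3; h2: attacked by Pg3.
Legal moves for White: none.
In check with no legal moves → checkmate.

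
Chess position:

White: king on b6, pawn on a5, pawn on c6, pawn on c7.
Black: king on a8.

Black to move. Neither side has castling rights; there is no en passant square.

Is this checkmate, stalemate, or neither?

Black to move; black king on a8.
In check: no.
King squares — a7: attacked by Kb6; b7: attacked by Kb6; b8: attacked by Pc7.
Legal moves for Black: none.
Not in check and no legal moves → stalemate.

stalemate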